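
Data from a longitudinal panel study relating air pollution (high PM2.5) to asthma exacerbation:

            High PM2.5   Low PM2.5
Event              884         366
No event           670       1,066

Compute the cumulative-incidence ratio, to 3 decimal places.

Reading the table with exposure as columns: a = 884 (High PM2.5, case), b = 670 (High PM2.5, non-case), c = 366 (Low PM2.5, case), d = 1066.
Risk in exposed = 884/1554 = 0.56885; risk in unexposed = 366/1432 = 0.25559.
RR = 0.56885 / 0.25559 = 2.22568
The risk among the exposed is 2.23 times that among the unexposed.

2.226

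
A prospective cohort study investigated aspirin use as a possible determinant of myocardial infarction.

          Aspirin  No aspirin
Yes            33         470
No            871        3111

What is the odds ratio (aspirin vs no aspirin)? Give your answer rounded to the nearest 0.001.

0.251

Reading the table with exposure as columns: a = 33 (Aspirin, case), b = 871 (Aspirin, non-case), c = 470 (No aspirin, case), d = 3111.
OR = (a·d)/(b·c) = (33 × 3111) / (871 × 470) = 102663 / 409370 = 0.25078
Exposure is associated with lower odds of myocardial infarction (OR = 0.25 < 1).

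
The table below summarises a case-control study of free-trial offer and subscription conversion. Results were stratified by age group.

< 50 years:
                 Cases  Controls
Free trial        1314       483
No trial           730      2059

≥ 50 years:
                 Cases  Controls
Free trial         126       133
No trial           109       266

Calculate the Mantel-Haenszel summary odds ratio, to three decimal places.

6.444

OR_MH = Σ(aᵢdᵢ/nᵢ) / Σ(bᵢcᵢ/nᵢ), where nᵢ is the stratum total.
Stratum 1 (< 50 years): n = 4586; a·d/n = 1314·2059/4586 = 589.9533; b·c/n = 483·730/4586 = 76.8840
Stratum 2 (≥ 50 years): n = 634; a·d/n = 126·266/634 = 52.8644; b·c/n = 133·109/634 = 22.8659
OR_MH = (589.9533 + 52.8644) / (76.8840 + 22.8659) = 642.8177 / 99.7499 = 6.44429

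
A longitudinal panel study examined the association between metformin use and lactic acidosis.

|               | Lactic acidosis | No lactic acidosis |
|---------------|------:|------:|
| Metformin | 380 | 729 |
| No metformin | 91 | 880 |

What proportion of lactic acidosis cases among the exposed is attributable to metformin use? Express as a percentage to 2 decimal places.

Cells: a = 380, b = 729, c = 91, d = 880.
Risk in exposed = 380/1109 = 0.34265; risk in unexposed = 91/971 = 0.09372.
RR = 0.34265/0.09372 = 3.65620
AR% = (RR − 1)/RR × 100 = (3.65620 − 1)/3.65620 × 100 = 72.6492%

72.65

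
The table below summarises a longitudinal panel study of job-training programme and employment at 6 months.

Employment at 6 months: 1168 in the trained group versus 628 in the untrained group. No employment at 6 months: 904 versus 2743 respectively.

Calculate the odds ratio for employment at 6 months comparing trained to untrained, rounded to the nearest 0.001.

From the description: a = 1168, b = 904, c = 628, d = 2743.
OR = (a·d)/(b·c) = (1168 × 2743) / (904 × 628) = 3203824 / 567712 = 5.64340
The odds of employment at 6 months are about 5.64 times as high in the trained group.

5.643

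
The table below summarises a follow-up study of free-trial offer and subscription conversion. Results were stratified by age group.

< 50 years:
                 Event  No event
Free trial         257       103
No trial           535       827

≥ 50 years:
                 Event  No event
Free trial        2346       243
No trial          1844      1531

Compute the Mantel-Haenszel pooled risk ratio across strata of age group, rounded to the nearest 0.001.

1.678

RR_MH = Σ(aᵢ·n₀ᵢ/nᵢ) / Σ(cᵢ·n₁ᵢ/nᵢ), with n₁ᵢ = aᵢ+bᵢ (exposed), n₀ᵢ = cᵢ+dᵢ (unexposed), nᵢ = n₁ᵢ+n₀ᵢ.
Stratum 1 (< 50 years): n₁ = 360, n₀ = 1362, n = 1722; a·n₀/n = 257·1362/1722 = 203.2718; c·n₁/n = 535·360/1722 = 111.8467
Stratum 2 (≥ 50 years): n₁ = 2589, n₀ = 3375, n = 5964; a·n₀/n = 2346·3375/5964 = 1327.5905; c·n₁/n = 1844·2589/5964 = 800.4889
RR_MH = (203.2718 + 1327.5905) / (111.8467 + 800.4889) = 1530.8623 / 912.3356 = 1.67796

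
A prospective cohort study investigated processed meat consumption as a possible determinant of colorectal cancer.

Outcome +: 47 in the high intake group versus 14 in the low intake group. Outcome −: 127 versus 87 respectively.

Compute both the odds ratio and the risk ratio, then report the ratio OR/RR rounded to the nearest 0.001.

From the description: a = 47, b = 127, c = 14, d = 87.
OR = (47·87)/(127·14) = 4089/1778 = 2.29978
Risk in exposed = 47/174 = 0.27011; risk in unexposed = 14/101 = 0.13861; RR = 1.94869
OR/RR = 2.29978 / 1.94869 = 1.18017
The outcome is not rare, so the OR lies further from 1 than the RR.

1.180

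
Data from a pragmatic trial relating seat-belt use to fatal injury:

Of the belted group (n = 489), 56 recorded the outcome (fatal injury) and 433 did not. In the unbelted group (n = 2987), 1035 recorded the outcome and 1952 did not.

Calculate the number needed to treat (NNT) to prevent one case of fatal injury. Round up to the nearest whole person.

5

Risk in treated group = 56/489 = 0.11452; risk in control = 1035/2987 = 0.34650.
Absolute risk reduction = 0.34650 − 0.11452 = 0.23198
NNT = 1 / ARR = 1 / 0.23198 = 4.311 → round up → 5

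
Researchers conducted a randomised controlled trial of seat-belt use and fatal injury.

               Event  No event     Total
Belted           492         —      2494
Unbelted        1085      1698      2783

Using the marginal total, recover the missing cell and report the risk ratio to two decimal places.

The missing cell is in the exposed row: 2494 − 492 = 2002.
So a = 492, b = 2002, c = 1085, d = 1698.
RR = [a/(a+b)] / [c/(c+d)] = (492/2494) / (1085/2783) = 0.19727/0.38987 = 0.50600

0.51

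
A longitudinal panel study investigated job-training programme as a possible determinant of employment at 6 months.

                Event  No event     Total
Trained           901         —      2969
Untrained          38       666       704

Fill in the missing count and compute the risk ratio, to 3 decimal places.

5.622

The missing cell is in the exposed row: 2969 − 901 = 2068.
So a = 901, b = 2068, c = 38, d = 666.
RR = [a/(a+b)] / [c/(c+d)] = (901/2969) / (38/704) = 0.30347/0.05398 = 5.62217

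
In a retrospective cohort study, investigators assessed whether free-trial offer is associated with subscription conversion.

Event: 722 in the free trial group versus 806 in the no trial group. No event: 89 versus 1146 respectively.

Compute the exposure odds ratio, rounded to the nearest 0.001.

From the description: a = 722, b = 89, c = 806, d = 1146.
OR = (a·d)/(b·c) = (722 × 1146) / (89 × 806) = 827412 / 71734 = 11.53445
The odds of subscription conversion are about 11.53 times as high in the free trial group.

11.534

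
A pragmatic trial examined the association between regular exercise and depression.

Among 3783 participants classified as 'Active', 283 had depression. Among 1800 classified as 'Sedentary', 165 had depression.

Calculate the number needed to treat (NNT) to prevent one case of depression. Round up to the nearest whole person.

Risk in treated group = 283/3783 = 0.07481; risk in control = 165/1800 = 0.09167.
Absolute risk reduction = 0.09167 − 0.07481 = 0.01686
NNT = 1 / ARR = 1 / 0.01686 = 59.318 → round up → 60

60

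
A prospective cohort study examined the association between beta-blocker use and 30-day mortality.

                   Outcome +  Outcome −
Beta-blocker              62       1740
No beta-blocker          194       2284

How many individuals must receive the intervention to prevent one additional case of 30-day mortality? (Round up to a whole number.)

23

Risk in treated group = 62/1802 = 0.03441; risk in control = 194/2478 = 0.07829.
Absolute risk reduction = 0.07829 − 0.03441 = 0.04388
NNT = 1 / ARR = 1 / 0.04388 = 22.788 → round up → 23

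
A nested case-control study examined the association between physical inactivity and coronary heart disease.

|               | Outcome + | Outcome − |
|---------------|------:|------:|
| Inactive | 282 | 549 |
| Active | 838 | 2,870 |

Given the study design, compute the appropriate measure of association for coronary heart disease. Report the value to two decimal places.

1.76

Cells: a = 282, b = 549, c = 838, d = 2870.
This is a nested case-control study: participants were sampled on outcome status, so risks in the source population cannot be estimated directly — relative risk is not valid here. The odds ratio is the appropriate measure.
OR = (a·d)/(b·c) = (282 × 2870) / (549 × 838) = 809340 / 460062 = 1.75920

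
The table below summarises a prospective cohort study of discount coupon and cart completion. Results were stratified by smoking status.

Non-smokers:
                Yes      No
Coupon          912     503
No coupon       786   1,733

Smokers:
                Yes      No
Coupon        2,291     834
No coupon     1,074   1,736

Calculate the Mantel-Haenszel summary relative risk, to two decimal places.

1.97

RR_MH = Σ(aᵢ·n₀ᵢ/nᵢ) / Σ(cᵢ·n₁ᵢ/nᵢ), with n₁ᵢ = aᵢ+bᵢ (exposed), n₀ᵢ = cᵢ+dᵢ (unexposed), nᵢ = n₁ᵢ+n₀ᵢ.
Stratum 1 (Non-smokers): n₁ = 1415, n₀ = 2519, n = 3934; a·n₀/n = 912·2519/3934 = 583.9675; c·n₁/n = 786·1415/3934 = 282.7123
Stratum 2 (Smokers): n₁ = 3125, n₀ = 2810, n = 5935; a·n₀/n = 2291·2810/5935 = 1084.7026; c·n₁/n = 1074·3125/5935 = 565.5013
RR_MH = (583.9675 + 1084.7026) / (282.7123 + 565.5013) = 1668.6701 / 848.2135 = 1.96728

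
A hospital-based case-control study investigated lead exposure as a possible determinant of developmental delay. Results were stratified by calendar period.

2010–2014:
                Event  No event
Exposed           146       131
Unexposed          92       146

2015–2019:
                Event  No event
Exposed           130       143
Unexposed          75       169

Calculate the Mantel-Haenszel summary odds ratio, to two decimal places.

OR_MH = Σ(aᵢdᵢ/nᵢ) / Σ(bᵢcᵢ/nᵢ), where nᵢ is the stratum total.
Stratum 1 (2010–2014): n = 515; a·d/n = 146·146/515 = 41.3903; b·c/n = 131·92/515 = 23.4019
Stratum 2 (2015–2019): n = 517; a·d/n = 130·169/517 = 42.4952; b·c/n = 143·75/517 = 20.7447
OR_MH = (41.3903 + 42.4952) / (23.4019 + 20.7447) = 83.8855 / 44.1466 = 1.90016

1.90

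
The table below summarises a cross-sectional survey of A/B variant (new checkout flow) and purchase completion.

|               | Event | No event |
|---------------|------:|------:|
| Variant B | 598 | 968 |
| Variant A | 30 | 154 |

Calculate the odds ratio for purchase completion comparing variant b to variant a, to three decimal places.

Cells: a = 598, b = 968, c = 30, d = 154.
OR = (a·d)/(b·c) = (598 × 154) / (968 × 30) = 92092 / 29040 = 3.17121
The odds of purchase completion are about 3.17 times as high in the variant b group.

3.171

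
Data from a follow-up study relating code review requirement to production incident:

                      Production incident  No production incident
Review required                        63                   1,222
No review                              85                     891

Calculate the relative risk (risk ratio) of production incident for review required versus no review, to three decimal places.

Cells: a = 63, b = 1222, c = 85, d = 891.
Risk in exposed = 63/1285 = 0.04903; risk in unexposed = 85/976 = 0.08709.
RR = 0.04903 / 0.08709 = 0.56295
The risk is 44% lower among the exposed than among the unexposed.

0.563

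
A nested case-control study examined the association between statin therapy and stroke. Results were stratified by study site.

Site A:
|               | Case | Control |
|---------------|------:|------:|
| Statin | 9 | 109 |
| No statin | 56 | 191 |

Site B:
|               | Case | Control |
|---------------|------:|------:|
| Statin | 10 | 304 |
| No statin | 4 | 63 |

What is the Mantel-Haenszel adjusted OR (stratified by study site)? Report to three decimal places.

OR_MH = Σ(aᵢdᵢ/nᵢ) / Σ(bᵢcᵢ/nᵢ), where nᵢ is the stratum total.
Stratum 1 (Site A): n = 365; a·d/n = 9·191/365 = 4.7096; b·c/n = 109·56/365 = 16.7233
Stratum 2 (Site B): n = 381; a·d/n = 10·63/381 = 1.6535; b·c/n = 304·4/381 = 3.1916
OR_MH = (4.7096 + 1.6535) / (16.7233 + 3.1916) = 6.3631 / 19.9149 = 0.31952

0.320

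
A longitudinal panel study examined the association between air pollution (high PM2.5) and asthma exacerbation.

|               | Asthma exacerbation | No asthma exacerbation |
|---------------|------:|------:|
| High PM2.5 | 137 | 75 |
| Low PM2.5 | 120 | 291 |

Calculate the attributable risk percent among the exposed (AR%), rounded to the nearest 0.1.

Cells: a = 137, b = 75, c = 120, d = 291.
Risk in exposed = 137/212 = 0.64623; risk in unexposed = 120/411 = 0.29197.
RR = 0.64623/0.29197 = 2.21333
AR% = (RR − 1)/RR × 100 = (2.21333 − 1)/2.21333 × 100 = 54.8191%

54.8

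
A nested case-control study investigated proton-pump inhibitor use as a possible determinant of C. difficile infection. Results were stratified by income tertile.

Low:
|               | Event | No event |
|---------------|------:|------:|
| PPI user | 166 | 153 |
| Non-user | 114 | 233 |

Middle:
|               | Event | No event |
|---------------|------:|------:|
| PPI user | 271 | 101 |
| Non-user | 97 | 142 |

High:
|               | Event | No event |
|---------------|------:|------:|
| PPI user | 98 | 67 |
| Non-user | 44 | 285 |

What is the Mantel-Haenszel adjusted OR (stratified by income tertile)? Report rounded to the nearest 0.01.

OR_MH = Σ(aᵢdᵢ/nᵢ) / Σ(bᵢcᵢ/nᵢ), where nᵢ is the stratum total.
Stratum 1 (Low): n = 666; a·d/n = 166·233/666 = 58.0751; b·c/n = 153·114/666 = 26.1892
Stratum 2 (Middle): n = 611; a·d/n = 271·142/611 = 62.9820; b·c/n = 101·97/611 = 16.0344
Stratum 3 (High): n = 494; a·d/n = 98·285/494 = 56.5385; b·c/n = 67·44/494 = 5.9676
OR_MH = (58.0751 + 62.9820 + 56.5385) / (26.1892 + 16.0344 + 5.9676) = 177.5955 / 48.1912 = 3.68523

3.69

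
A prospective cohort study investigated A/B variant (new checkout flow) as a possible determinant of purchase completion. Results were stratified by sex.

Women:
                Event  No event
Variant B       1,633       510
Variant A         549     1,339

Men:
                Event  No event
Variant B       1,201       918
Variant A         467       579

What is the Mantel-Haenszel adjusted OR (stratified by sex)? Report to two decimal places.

OR_MH = Σ(aᵢdᵢ/nᵢ) / Σ(bᵢcᵢ/nᵢ), where nᵢ is the stratum total.
Stratum 1 (Women): n = 4031; a·d/n = 1633·1339/4031 = 542.4428; b·c/n = 510·549/4031 = 69.4592
Stratum 2 (Men): n = 3165; a·d/n = 1201·579/3165 = 219.7090; b·c/n = 918·467/3165 = 135.4521
OR_MH = (542.4428 + 219.7090) / (69.4592 + 135.4521) = 762.1518 / 204.9113 = 3.71942

3.72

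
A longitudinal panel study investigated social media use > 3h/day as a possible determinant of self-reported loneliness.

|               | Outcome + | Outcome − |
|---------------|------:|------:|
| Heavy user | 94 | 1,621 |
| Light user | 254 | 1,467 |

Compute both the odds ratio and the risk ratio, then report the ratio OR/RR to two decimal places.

0.90

Cells: a = 94, b = 1621, c = 254, d = 1467.
OR = (94·1467)/(1621·254) = 137898/411734 = 0.33492
Risk in exposed = 94/1715 = 0.05481; risk in unexposed = 254/1721 = 0.14759; RR = 0.37137
OR/RR = 0.33492 / 0.37137 = 0.90184
The outcome is not rare, so the OR lies further from 1 than the RR.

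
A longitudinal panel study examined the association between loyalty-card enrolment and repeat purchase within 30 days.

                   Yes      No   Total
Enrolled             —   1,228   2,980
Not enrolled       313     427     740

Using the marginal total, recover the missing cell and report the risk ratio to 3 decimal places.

1.390

The missing cell is in the exposed row: 2980 − 1228 = 1752.
So a = 1752, b = 1228, c = 313, d = 427.
RR = [a/(a+b)] / [c/(c+d)] = (1752/2980) / (313/740) = 0.58792/0.42297 = 1.38997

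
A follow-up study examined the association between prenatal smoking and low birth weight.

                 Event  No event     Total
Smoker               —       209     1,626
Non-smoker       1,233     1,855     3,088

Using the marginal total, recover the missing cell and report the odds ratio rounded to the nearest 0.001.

10.200

The missing cell is in the exposed row: 1626 − 209 = 1417.
So a = 1417, b = 209, c = 1233, d = 1855.
OR = (a·d)/(b·c) = (1417 × 1855) / (209 × 1233) = 2628535 / 257697 = 10.20010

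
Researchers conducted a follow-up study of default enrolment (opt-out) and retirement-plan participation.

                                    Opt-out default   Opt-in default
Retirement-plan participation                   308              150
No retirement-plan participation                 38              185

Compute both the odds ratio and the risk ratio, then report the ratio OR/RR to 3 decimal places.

Reading the table with exposure as columns: a = 308 (Opt-out default, case), b = 38 (Opt-out default, non-case), c = 150 (Opt-in default, case), d = 185.
OR = (308·185)/(38·150) = 56980/5700 = 9.99649
Risk in exposed = 308/346 = 0.89017; risk in unexposed = 150/335 = 0.44776; RR = 1.98805
OR/RR = 9.99649 / 1.98805 = 5.02828
The outcome is not rare, so the OR lies further from 1 than the RR.

5.028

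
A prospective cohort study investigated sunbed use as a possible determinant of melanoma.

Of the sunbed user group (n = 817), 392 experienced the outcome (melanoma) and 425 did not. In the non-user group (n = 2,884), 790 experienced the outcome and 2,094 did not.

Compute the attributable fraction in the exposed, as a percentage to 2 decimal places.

42.91

From the description: a = 392, b = 425, c = 790, d = 2094.
Risk in exposed = 392/817 = 0.47980; risk in unexposed = 790/2884 = 0.27393.
RR = 0.47980/0.27393 = 1.75159
AR% = (RR − 1)/RR × 100 = (1.75159 − 1)/1.75159 × 100 = 42.9090%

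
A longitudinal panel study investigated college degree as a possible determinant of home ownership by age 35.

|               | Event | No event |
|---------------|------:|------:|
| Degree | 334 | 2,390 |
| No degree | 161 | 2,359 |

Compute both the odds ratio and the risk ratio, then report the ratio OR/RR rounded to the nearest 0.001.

Cells: a = 334, b = 2390, c = 161, d = 2359.
OR = (334·2359)/(2390·161) = 787906/384790 = 2.04763
Risk in exposed = 334/2724 = 0.12261; risk in unexposed = 161/2520 = 0.06389; RR = 1.91917
OR/RR = 2.04763 / 1.91917 = 1.06693
The outcome is not rare, so the OR lies further from 1 than the RR.

1.067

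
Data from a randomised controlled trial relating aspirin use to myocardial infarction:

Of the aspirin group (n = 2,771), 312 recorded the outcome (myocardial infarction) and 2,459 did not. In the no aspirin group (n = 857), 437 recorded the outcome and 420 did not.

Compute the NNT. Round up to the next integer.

Risk in treated group = 312/2771 = 0.11259; risk in control = 437/857 = 0.50992.
Absolute risk reduction = 0.50992 − 0.11259 = 0.39732
NNT = 1 / ARR = 1 / 0.39732 = 2.517 → round up → 3

3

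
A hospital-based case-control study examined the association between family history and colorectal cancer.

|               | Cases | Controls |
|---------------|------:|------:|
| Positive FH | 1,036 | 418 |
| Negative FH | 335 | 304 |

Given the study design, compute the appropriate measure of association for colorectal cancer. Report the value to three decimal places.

Cells: a = 1036, b = 418, c = 335, d = 304.
This is a hospital-based case-control study: participants were sampled on outcome status, so risks in the source population cannot be estimated directly — relative risk is not valid here. The odds ratio is the appropriate measure.
OR = (a·d)/(b·c) = (1036 × 304) / (418 × 335) = 314944 / 140030 = 2.24912

2.249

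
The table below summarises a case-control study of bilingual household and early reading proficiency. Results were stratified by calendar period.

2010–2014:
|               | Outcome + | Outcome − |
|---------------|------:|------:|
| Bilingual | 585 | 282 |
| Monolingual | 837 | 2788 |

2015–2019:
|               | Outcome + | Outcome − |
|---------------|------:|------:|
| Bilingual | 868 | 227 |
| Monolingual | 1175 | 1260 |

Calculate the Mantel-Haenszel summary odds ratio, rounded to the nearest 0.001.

5.253

OR_MH = Σ(aᵢdᵢ/nᵢ) / Σ(bᵢcᵢ/nᵢ), where nᵢ is the stratum total.
Stratum 1 (2010–2014): n = 4492; a·d/n = 585·2788/4492 = 363.0855; b·c/n = 282·837/4492 = 52.5454
Stratum 2 (2015–2019): n = 3530; a·d/n = 868·1260/3530 = 309.8244; b·c/n = 227·1175/3530 = 75.5595
OR_MH = (363.0855 + 309.8244) / (52.5454 + 75.5595) = 672.9098 / 128.1049 = 5.25280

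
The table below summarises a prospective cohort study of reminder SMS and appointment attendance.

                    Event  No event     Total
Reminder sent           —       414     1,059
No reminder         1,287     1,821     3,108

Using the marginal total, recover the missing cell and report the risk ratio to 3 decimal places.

The missing cell is in the exposed row: 1059 − 414 = 645.
So a = 645, b = 414, c = 1287, d = 1821.
RR = [a/(a+b)] / [c/(c+d)] = (645/1059) / (1287/3108) = 0.60907/0.41409 = 1.47084

1.471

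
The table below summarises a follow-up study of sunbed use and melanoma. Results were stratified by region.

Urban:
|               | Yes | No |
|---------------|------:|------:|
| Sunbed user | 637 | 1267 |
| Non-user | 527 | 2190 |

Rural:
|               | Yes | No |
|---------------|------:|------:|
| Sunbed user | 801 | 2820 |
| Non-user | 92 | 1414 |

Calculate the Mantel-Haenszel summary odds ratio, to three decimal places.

OR_MH = Σ(aᵢdᵢ/nᵢ) / Σ(bᵢcᵢ/nᵢ), where nᵢ is the stratum total.
Stratum 1 (Urban): n = 4621; a·d/n = 637·2190/4621 = 301.8892; b·c/n = 1267·527/4621 = 144.4945
Stratum 2 (Rural): n = 5127; a·d/n = 801·1414/5127 = 220.9116; b·c/n = 2820·92/5127 = 50.6027
OR_MH = (301.8892 + 220.9116) / (144.4945 + 50.6027) = 522.8008 / 195.0972 = 2.67969

2.680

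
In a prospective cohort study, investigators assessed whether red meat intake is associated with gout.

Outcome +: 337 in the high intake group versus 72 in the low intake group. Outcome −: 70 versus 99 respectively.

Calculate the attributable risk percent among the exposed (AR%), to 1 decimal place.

49.1

From the description: a = 337, b = 70, c = 72, d = 99.
Risk in exposed = 337/407 = 0.82801; risk in unexposed = 72/171 = 0.42105.
RR = 0.82801/0.42105 = 1.96652
AR% = (RR − 1)/RR × 100 = (1.96652 − 1)/1.96652 × 100 = 49.1488%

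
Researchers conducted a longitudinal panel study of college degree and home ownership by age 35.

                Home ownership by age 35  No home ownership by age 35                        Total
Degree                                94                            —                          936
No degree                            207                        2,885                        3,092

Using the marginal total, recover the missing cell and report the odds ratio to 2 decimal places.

The missing cell is in the exposed row: 936 − 94 = 842.
So a = 94, b = 842, c = 207, d = 2885.
OR = (a·d)/(b·c) = (94 × 2885) / (842 × 207) = 271190 / 174294 = 1.55593

1.56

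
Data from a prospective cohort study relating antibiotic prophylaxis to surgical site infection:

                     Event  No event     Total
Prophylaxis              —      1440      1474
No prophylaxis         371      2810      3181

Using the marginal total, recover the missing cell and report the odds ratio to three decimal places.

The missing cell is in the exposed row: 1474 − 1440 = 34.
So a = 34, b = 1440, c = 371, d = 2810.
OR = (a·d)/(b·c) = (34 × 2810) / (1440 × 371) = 95540 / 534240 = 0.17883

0.179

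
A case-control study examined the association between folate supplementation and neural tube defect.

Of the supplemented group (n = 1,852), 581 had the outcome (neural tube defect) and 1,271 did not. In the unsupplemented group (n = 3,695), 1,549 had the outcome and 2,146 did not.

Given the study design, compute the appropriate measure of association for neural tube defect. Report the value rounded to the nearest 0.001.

0.633

From the description: a = 581, b = 1271, c = 1549, d = 2146.
This is a case-control study: participants were sampled on outcome status, so risks in the source population cannot be estimated directly — relative risk is not valid here. The odds ratio is the appropriate measure.
OR = (a·d)/(b·c) = (581 × 2146) / (1271 × 1549) = 1246826 / 1968779 = 0.63330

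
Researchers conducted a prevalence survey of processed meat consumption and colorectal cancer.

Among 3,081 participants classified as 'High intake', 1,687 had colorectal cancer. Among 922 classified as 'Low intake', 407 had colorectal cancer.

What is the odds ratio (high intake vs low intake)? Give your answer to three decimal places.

1.531

From the description: a = 1687, b = 1394, c = 407, d = 515.
OR = (a·d)/(b·c) = (1687 × 515) / (1394 × 407) = 868805 / 567358 = 1.53132
The odds of colorectal cancer are about 1.53 times as high in the high intake group.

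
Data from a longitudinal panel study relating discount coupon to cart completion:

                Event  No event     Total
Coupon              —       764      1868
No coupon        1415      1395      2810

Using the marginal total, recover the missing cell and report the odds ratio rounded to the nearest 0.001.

1.425

The missing cell is in the exposed row: 1868 − 764 = 1104.
So a = 1104, b = 764, c = 1415, d = 1395.
OR = (a·d)/(b·c) = (1104 × 1395) / (764 × 1415) = 1540080 / 1081060 = 1.42460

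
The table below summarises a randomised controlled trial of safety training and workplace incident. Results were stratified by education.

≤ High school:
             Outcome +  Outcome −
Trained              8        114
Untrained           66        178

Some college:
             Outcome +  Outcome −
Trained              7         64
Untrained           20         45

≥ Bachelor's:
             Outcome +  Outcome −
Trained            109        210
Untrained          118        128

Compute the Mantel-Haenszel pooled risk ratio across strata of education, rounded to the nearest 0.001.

0.567

RR_MH = Σ(aᵢ·n₀ᵢ/nᵢ) / Σ(cᵢ·n₁ᵢ/nᵢ), with n₁ᵢ = aᵢ+bᵢ (exposed), n₀ᵢ = cᵢ+dᵢ (unexposed), nᵢ = n₁ᵢ+n₀ᵢ.
Stratum 1 (≤ High school): n₁ = 122, n₀ = 244, n = 366; a·n₀/n = 8·244/366 = 5.3333; c·n₁/n = 66·122/366 = 22.0000
Stratum 2 (Some college): n₁ = 71, n₀ = 65, n = 136; a·n₀/n = 7·65/136 = 3.3456; c·n₁/n = 20·71/136 = 10.4412
Stratum 3 (≥ Bachelor's): n₁ = 319, n₀ = 246, n = 565; a·n₀/n = 109·246/565 = 47.4584; c·n₁/n = 118·319/565 = 66.6230
RR_MH = (5.3333 + 3.3456 + 47.4584) / (22.0000 + 10.4412 + 66.6230) = 56.1373 / 99.0642 = 0.56668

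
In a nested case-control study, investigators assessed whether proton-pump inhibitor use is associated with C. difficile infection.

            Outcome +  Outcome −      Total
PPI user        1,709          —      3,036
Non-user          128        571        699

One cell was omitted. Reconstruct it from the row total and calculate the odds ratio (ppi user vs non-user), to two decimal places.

The missing cell is in the exposed row: 3036 − 1709 = 1327.
So a = 1709, b = 1327, c = 128, d = 571.
OR = (a·d)/(b·c) = (1709 × 571) / (1327 × 128) = 975839 / 169856 = 5.74510

5.75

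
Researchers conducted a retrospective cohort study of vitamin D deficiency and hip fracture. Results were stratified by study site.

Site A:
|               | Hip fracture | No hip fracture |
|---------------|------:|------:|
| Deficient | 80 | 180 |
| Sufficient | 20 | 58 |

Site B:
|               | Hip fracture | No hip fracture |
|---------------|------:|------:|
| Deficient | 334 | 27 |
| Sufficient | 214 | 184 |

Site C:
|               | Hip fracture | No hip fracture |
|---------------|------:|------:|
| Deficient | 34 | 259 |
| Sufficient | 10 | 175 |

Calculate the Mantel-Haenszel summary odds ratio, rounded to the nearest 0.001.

OR_MH = Σ(aᵢdᵢ/nᵢ) / Σ(bᵢcᵢ/nᵢ), where nᵢ is the stratum total.
Stratum 1 (Site A): n = 338; a·d/n = 80·58/338 = 13.7278; b·c/n = 180·20/338 = 10.6509
Stratum 2 (Site B): n = 759; a·d/n = 334·184/759 = 80.9697; b·c/n = 27·214/759 = 7.6126
Stratum 3 (Site C): n = 478; a·d/n = 34·175/478 = 12.4477; b·c/n = 259·10/478 = 5.4184
OR_MH = (13.7278 + 80.9697 + 12.4477) / (10.6509 + 7.6126 + 5.4184) = 107.1452 / 23.6819 = 4.52434

4.524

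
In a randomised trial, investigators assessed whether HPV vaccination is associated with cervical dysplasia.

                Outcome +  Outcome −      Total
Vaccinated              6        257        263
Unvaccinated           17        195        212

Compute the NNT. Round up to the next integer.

18

Risk in treated group = 6/263 = 0.02281; risk in control = 17/212 = 0.08019.
Absolute risk reduction = 0.08019 − 0.02281 = 0.05737
NNT = 1 / ARR = 1 / 0.05737 = 17.429 → round up → 18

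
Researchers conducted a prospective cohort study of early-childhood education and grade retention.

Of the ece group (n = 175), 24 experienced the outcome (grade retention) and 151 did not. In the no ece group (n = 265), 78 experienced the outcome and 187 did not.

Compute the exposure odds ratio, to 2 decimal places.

0.38

From the description: a = 24, b = 151, c = 78, d = 187.
OR = (a·d)/(b·c) = (24 × 187) / (151 × 78) = 4488 / 11778 = 0.38105
Exposure is associated with lower odds of grade retention (OR = 0.38 < 1).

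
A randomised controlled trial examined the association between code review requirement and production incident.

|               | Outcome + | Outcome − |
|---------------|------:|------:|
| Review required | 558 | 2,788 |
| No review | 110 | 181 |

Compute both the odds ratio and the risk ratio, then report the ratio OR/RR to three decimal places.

0.746

Cells: a = 558, b = 2788, c = 110, d = 181.
OR = (558·181)/(2788·110) = 100998/306680 = 0.32933
Risk in exposed = 558/3346 = 0.16677; risk in unexposed = 110/291 = 0.37801; RR = 0.44117
OR/RR = 0.32933 / 0.44117 = 0.74648
The outcome is not rare, so the OR lies further from 1 than the RR.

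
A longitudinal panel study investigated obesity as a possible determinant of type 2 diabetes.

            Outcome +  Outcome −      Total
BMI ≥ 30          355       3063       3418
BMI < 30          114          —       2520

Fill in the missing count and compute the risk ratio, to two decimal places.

The missing cell is in the unexposed row: 2520 − 114 = 2406.
So a = 355, b = 3063, c = 114, d = 2406.
RR = [a/(a+b)] / [c/(c+d)] = (355/3418) / (114/2520) = 0.10386/0.04524 = 2.29589

2.30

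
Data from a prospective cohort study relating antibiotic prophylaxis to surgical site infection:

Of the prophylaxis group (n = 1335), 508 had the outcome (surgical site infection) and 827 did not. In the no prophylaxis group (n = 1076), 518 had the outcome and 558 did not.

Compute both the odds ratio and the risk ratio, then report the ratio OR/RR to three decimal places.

From the description: a = 508, b = 827, c = 518, d = 558.
OR = (508·558)/(827·518) = 283464/428386 = 0.66170
Risk in exposed = 508/1335 = 0.38052; risk in unexposed = 518/1076 = 0.48141; RR = 0.79043
OR/RR = 0.66170 / 0.79043 = 0.83714
The outcome is not rare, so the OR lies further from 1 than the RR.

0.837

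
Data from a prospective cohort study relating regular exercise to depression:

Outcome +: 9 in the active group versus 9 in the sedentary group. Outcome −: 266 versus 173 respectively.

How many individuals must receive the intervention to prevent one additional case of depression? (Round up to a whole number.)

Risk in treated group = 9/275 = 0.03273; risk in control = 9/182 = 0.04945.
Absolute risk reduction = 0.04945 − 0.03273 = 0.01672
NNT = 1 / ARR = 1 / 0.01672 = 59.797 → round up → 60

60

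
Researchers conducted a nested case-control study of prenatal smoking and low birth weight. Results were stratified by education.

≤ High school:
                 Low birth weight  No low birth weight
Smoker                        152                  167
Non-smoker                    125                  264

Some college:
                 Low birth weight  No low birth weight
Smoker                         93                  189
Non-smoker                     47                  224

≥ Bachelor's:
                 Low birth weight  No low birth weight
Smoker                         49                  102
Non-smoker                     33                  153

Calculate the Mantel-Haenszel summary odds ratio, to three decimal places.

OR_MH = Σ(aᵢdᵢ/nᵢ) / Σ(bᵢcᵢ/nᵢ), where nᵢ is the stratum total.
Stratum 1 (≤ High school): n = 708; a·d/n = 152·264/708 = 56.6780; b·c/n = 167·125/708 = 29.4845
Stratum 2 (Some college): n = 553; a·d/n = 93·224/553 = 37.6709; b·c/n = 189·47/553 = 16.0633
Stratum 3 (≥ Bachelor's): n = 337; a·d/n = 49·153/337 = 22.2463; b·c/n = 102·33/337 = 9.9881
OR_MH = (56.6780 + 37.6709 + 22.2463) / (29.4845 + 16.0633 + 9.9881) = 116.5951 / 55.5359 = 2.09946

2.099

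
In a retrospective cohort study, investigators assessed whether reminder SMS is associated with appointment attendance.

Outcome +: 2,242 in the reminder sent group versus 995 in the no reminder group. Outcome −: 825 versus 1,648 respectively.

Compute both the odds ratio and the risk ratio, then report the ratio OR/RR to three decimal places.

2.318

From the description: a = 2242, b = 825, c = 995, d = 1648.
OR = (2242·1648)/(825·995) = 3694816/820875 = 4.50107
Risk in exposed = 2242/3067 = 0.73101; risk in unexposed = 995/2643 = 0.37647; RR = 1.94176
OR/RR = 4.50107 / 1.94176 = 2.31803
The outcome is not rare, so the OR lies further from 1 than the RR.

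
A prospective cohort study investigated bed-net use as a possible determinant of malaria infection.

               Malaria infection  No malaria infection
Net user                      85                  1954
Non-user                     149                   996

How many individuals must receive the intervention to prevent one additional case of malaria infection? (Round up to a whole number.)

12

Risk in treated group = 85/2039 = 0.04169; risk in control = 149/1145 = 0.13013.
Absolute risk reduction = 0.13013 − 0.04169 = 0.08844
NNT = 1 / ARR = 1 / 0.08844 = 11.307 → round up → 12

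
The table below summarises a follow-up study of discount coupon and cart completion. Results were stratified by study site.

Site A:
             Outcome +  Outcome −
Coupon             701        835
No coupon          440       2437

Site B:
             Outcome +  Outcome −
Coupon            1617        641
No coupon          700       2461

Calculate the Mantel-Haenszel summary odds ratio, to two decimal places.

6.75

OR_MH = Σ(aᵢdᵢ/nᵢ) / Σ(bᵢcᵢ/nᵢ), where nᵢ is the stratum total.
Stratum 1 (Site A): n = 4413; a·d/n = 701·2437/4413 = 387.1147; b·c/n = 835·440/4413 = 83.2540
Stratum 2 (Site B): n = 5419; a·d/n = 1617·2461/5419 = 734.3490; b·c/n = 641·700/5419 = 82.8013
OR_MH = (387.1147 + 734.3490) / (83.2540 + 82.8013) = 1121.4636 / 166.0553 = 6.75356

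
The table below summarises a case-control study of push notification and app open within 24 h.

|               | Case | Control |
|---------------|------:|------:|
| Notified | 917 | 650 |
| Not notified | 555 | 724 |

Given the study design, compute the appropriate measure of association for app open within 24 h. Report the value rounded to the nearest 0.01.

1.84

Cells: a = 917, b = 650, c = 555, d = 724.
This is a case-control study: participants were sampled on outcome status, so risks in the source population cannot be estimated directly — relative risk is not valid here. The odds ratio is the appropriate measure.
OR = (a·d)/(b·c) = (917 × 724) / (650 × 555) = 663908 / 360750 = 1.84035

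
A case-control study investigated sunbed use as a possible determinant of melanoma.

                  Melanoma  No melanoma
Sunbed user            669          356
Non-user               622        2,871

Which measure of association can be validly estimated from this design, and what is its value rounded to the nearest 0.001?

Cells: a = 669, b = 356, c = 622, d = 2871.
This is a case-control study: participants were sampled on outcome status, so risks in the source population cannot be estimated directly — relative risk is not valid here. The odds ratio is the appropriate measure.
OR = (a·d)/(b·c) = (669 × 2871) / (356 × 622) = 1920699 / 221432 = 8.67399

8.674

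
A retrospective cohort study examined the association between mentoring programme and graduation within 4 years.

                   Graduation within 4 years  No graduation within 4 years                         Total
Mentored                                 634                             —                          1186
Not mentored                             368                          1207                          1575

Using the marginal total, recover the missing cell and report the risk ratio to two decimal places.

The missing cell is in the exposed row: 1186 − 634 = 552.
So a = 634, b = 552, c = 368, d = 1207.
RR = [a/(a+b)] / [c/(c+d)] = (634/1186) / (368/1575) = 0.53457/0.23365 = 2.28790

2.29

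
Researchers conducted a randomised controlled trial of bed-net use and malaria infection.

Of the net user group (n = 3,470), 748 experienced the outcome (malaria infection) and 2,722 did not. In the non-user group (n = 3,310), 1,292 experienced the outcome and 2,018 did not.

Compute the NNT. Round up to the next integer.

Risk in treated group = 748/3470 = 0.21556; risk in control = 1292/3310 = 0.39033.
Absolute risk reduction = 0.39033 − 0.21556 = 0.17477
NNT = 1 / ARR = 1 / 0.17477 = 5.722 → round up → 6

6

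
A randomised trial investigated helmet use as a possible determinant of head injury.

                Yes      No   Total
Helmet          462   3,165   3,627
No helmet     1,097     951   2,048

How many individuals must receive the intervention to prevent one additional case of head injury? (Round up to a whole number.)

Risk in treated group = 462/3627 = 0.12738; risk in control = 1097/2048 = 0.53564.
Absolute risk reduction = 0.53564 − 0.12738 = 0.40827
NNT = 1 / ARR = 1 / 0.40827 = 2.449 → round up → 3

3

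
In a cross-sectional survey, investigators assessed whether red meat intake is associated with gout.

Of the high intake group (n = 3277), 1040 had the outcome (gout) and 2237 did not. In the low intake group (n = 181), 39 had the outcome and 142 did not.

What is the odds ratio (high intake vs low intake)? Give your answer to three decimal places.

From the description: a = 1040, b = 2237, c = 39, d = 142.
OR = (a·d)/(b·c) = (1040 × 142) / (2237 × 39) = 147680 / 87243 = 1.69274
The odds of gout are about 1.69 times as high in the high intake group.

1.693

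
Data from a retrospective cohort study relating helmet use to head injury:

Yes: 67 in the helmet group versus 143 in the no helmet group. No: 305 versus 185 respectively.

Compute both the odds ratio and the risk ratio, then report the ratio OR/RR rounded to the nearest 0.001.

0.688

From the description: a = 67, b = 305, c = 143, d = 185.
OR = (67·185)/(305·143) = 12395/43615 = 0.28419
Risk in exposed = 67/372 = 0.18011; risk in unexposed = 143/328 = 0.43598; RR = 0.41311
OR/RR = 0.28419 / 0.41311 = 0.68792
The outcome is not rare, so the OR lies further from 1 than the RR.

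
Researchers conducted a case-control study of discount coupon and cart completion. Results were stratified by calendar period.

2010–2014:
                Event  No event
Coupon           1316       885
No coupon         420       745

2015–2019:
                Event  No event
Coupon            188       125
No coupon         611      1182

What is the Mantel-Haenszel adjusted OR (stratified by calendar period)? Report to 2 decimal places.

2.70

OR_MH = Σ(aᵢdᵢ/nᵢ) / Σ(bᵢcᵢ/nᵢ), where nᵢ is the stratum total.
Stratum 1 (2010–2014): n = 3366; a·d/n = 1316·745/3366 = 291.2715; b·c/n = 885·420/3366 = 110.4278
Stratum 2 (2015–2019): n = 2106; a·d/n = 188·1182/2106 = 105.5157; b·c/n = 125·611/2106 = 36.2654
OR_MH = (291.2715 + 105.5157) / (110.4278 + 36.2654) = 396.7872 / 146.6932 = 2.70488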